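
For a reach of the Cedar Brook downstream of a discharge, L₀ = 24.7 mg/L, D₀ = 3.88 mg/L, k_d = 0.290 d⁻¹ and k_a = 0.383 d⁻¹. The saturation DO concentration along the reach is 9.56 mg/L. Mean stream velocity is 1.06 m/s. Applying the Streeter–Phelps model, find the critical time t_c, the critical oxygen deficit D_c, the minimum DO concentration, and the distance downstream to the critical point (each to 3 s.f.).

At the critical point dD/dt = 0, so k_d L₀ e^(−k_d t) = k_a D. Substituting D(t) from the Streeter–Phelps equation and solving for t gives
t_c = ln[(k_a/k_d)(1 − D₀(k_a−k_d)/(k_d L₀))] / (k_a−k_d).
Here k_a−k_d = 0.09300 d⁻¹ and 1 − D₀(k_a−k_d)/(k_d L₀) = 1 − 3.88×0.09300/(0.290×24.7) = 0.9496, so
t_c = ln(1.321 × 0.9496) / 0.09300 = 0.2265 / 0.09300 = 2.435 d.
L(t_c) = L₀ e^(−k_d t_c) = 24.7 × 0.4935 = 12.19 mg/L, and at the critical point k_a D_c = k_d L, so D_c = (0.290/0.383) × 12.19 = 9.230 mg/L.
Minimum DO = C_s − D_c = 9.56 − 9.230 = 0.3299 mg/L.
x_c = v t_c = 1.06 m/s × 2.435 d × 86400 s/d = 223000 m ≈ 223 km.

t_c ≈ 2.44 d; D_c ≈ 9.23 mg/L; min DO ≈ 0.330 mg/L; x_c ≈ 223 km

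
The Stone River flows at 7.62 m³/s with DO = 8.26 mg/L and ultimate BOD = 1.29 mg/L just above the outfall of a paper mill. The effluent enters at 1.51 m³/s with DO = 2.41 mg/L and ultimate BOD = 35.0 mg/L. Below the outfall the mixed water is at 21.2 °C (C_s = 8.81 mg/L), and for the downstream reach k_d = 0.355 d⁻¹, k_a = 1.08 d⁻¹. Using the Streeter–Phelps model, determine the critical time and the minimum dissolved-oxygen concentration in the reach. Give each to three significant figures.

t_c ≈ 0.706 d; minimum DO ≈ 7.05 mg/L

Mixed DO = (7.62×8.26 + 1.51×2.41)/(7.62+1.51) = 66.58/9.130 = 7.292 mg/L.
Mixed L₀ = (7.62×1.29 + 1.51×35.0)/(9.130) = 62.68/9.130 = 6.865 mg/L.
Initial deficit D₀ = C_s − DO₀ = 8.81 − 7.292 = 1.518 mg/L.
t_c = (1/0.7250) ln[(1.08/0.355)(1 − 1.518×0.7250/(0.355×6.865))] = 1.379 × ln(1.669) = 0.7064 d.
D_c = (0.355/1.08) × 6.865 × e^(−0.355×0.7064) = 0.3287 × 6.865 × 0.7782 = 1.756 mg/L.
Minimum DO = 8.81 − 1.756 = 7.054 mg/L.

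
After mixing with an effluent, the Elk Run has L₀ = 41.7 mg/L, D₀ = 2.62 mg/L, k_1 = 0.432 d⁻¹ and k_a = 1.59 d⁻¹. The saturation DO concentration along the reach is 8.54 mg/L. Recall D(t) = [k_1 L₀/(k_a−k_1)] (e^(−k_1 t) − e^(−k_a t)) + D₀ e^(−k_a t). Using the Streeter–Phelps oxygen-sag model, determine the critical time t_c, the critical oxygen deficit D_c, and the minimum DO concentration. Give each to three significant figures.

t_c ≈ 0.966 d; D_c ≈ 7.46 mg/L; min DO ≈ 1.08 mg/L

At the critical point dD/dt = 0, so k_1 L₀ e^(−k_1 t) = k_a D. Substituting D(t) from the Streeter–Phelps equation and solving for t gives
t_c = ln[(k_a/k_1)(1 − D₀(k_a−k_1)/(k_1 L₀))] / (k_a−k_1).
Here k_a−k_1 = 1.158 d⁻¹ and 1 − D₀(k_a−k_1)/(k_1 L₀) = 1 − 2.62×1.158/(0.432×41.7) = 0.8316, so
t_c = ln(3.681 × 0.8316) / 1.158 = 1.119 / 1.158 = 0.9660 d.
D_c = (k_1/k_a) L₀ e^(−k_1 t_c) = (0.432/1.59) × 41.7 × e^(−0.432×0.9660) = 0.2717 × 41.7 × 0.6588 = 7.464 mg/L.
Minimum DO = C_s − D_c = 8.54 − 7.464 = 1.076 mg/L.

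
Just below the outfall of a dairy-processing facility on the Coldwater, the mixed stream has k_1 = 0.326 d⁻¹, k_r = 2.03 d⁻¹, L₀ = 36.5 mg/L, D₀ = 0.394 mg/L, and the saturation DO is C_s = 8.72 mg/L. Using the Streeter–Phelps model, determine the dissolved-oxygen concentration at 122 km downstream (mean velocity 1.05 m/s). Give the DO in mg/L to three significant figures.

Travel time t = x/v = 122 km / (1.05 m/s) = 122000 m / 1.05 m/s = 116200 s = 1.345 d.
k_1 L₀/(k_r−k_1) = 0.326×36.5/(2.03−0.326) = 11.90/1.704 = 6.983 mg/L.
e^(−k_1 t) = e^(−0.326×1.345) = 0.6451; e^(−k_r t) = e^(−2.03×1.345) = 0.06522.
D = 6.983 × (0.6451 − 0.06522) + 0.394 × 0.06522 = 4.049 + 0.02570 = 4.075 mg/L.
DO = C_s − D = 8.72 − 4.075 = 4.645 mg/L.

DO ≈ 4.65 mg/L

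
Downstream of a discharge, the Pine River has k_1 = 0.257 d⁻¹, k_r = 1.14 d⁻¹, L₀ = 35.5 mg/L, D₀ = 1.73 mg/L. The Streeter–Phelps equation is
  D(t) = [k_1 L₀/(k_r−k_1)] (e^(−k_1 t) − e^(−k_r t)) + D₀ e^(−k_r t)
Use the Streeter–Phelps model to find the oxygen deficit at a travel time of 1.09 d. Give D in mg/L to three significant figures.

k_1 L₀/(k_r−k_1) = 0.257×35.5/(1.14−0.257) = 9.123/0.8830 = 10.33 mg/L.
e^(−k_1 t) = e^(−0.257×1.090) = 0.7557; e^(−k_r t) = e^(−1.14×1.090) = 0.2886.
D = 10.33 × (0.7557 − 0.2886) + 1.73 × 0.2886 = 4.826 + 0.4993 = 5.325 mg/L.

D ≈ 5.33 mg/L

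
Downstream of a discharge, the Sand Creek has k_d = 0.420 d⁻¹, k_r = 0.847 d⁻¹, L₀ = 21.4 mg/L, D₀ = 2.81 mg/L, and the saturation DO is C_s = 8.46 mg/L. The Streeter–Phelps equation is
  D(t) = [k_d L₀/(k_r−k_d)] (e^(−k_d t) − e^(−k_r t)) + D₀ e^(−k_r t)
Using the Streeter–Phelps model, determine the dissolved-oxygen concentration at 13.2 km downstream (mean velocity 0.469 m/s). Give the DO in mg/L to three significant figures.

DO ≈ 3.94 mg/L

Travel time t = x/v = 13.2 km / (0.469 m/s) = 13200 m / 0.469 m/s = 28140 s = 0.3258 d.
k_d L₀/(k_r−k_d) = 0.420×21.4/(0.847−0.420) = 8.988/0.4270 = 21.05 mg/L.
e^(−k_d t) = e^(−0.420×0.3258) = 0.8721; e^(−k_r t) = e^(−0.847×0.3258) = 0.7589.
D = 21.05 × (0.8721 − 0.7589) + 2.81 × 0.7589 = 2.384 + 2.132 = 4.516 mg/L.
DO = C_s − D = 8.46 − 4.516 = 3.944 mg/L.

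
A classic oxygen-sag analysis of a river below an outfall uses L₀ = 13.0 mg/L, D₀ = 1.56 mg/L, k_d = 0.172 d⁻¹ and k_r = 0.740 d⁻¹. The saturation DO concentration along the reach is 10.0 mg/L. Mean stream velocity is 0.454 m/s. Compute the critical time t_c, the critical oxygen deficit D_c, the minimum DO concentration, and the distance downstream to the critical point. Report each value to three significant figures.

t_c ≈ 1.68 d; D_c ≈ 2.26 mg/L; min DO ≈ 7.74 mg/L; x_c ≈ 65.9 km

t_c = [1/(k_r−k_d)] ln[(k_r/k_d)(1 − D₀(k_r−k_d)/(k_d L₀))]
= [1/(0.740−0.172)] ln[(0.740/0.172)(1 − 1.56×0.5680/(0.172×13.0))]
= (1/0.5680) ln[4.302 × 0.6037] = 1.761 × ln(2.597) = 1.761 × 0.9545 = 1.680 d.
L(t_c) = L₀ e^(−k_d t_c) = 13.0 × 0.7490 = 9.737 mg/L, and at the critical point k_r D_c = k_d L, so D_c = (0.172/0.740) × 9.737 = 2.263 mg/L.
Minimum DO = C_s − D_c = 10.0 − 2.263 = 7.737 mg/L.
x_c = v t_c = 0.454 m/s × 1.680 d × 86400 s/d = 65920 m ≈ 65.9 km.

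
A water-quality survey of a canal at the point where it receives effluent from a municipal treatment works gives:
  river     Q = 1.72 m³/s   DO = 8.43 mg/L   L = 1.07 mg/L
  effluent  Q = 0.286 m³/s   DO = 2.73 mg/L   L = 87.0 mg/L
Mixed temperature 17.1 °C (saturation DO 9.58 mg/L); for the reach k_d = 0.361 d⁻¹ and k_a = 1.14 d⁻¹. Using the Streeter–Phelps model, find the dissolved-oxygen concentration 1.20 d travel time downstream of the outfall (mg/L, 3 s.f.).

DO ≈ 6.65 mg/L

Mixed DO = (1.72×8.43 + 0.286×2.73)/(1.72+0.286) = 15.28/2.006 = 7.617 mg/L.
Mixed L₀ = (1.72×1.07 + 0.286×87.0)/(2.006) = 26.72/2.006 = 13.32 mg/L.
Initial deficit D₀ = C_s − DO₀ = 9.58 − 7.617 = 1.963 mg/L.
D(1.20) = [0.361×13.32/(1.14−0.361)](e^(−0.361×1.20) − e^(−1.14×1.20)) + 1.963 e^(−1.14×1.20)
= 6.173 × (0.6484 − 0.2546) + 1.963 × 0.2546 = 2.931 mg/L.
DO = 9.58 − 2.931 = 6.649 mg/L.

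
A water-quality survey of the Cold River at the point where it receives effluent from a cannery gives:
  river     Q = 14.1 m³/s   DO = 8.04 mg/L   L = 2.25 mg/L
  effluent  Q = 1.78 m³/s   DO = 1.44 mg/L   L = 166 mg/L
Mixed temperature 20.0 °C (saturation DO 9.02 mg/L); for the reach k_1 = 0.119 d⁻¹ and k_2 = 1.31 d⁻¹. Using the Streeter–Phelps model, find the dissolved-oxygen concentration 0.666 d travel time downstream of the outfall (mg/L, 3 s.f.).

Mixed DO = (14.1×8.04 + 1.78×1.44)/(14.1+1.78) = 115.9/15.88 = 7.300 mg/L.
Mixed L₀ = (14.1×2.25 + 1.78×166)/(15.88) = 327.2/15.88 = 20.60 mg/L.
Initial deficit D₀ = C_s − DO₀ = 9.02 − 7.300 = 1.720 mg/L.
D(0.666) = [0.119×20.60/(1.31−0.119)](e^(−0.119×0.666) − e^(−1.31×0.666)) + 1.720 e^(−1.31×0.666)
= 2.059 × (0.9238 − 0.4179) + 1.720 × 0.4179 = 1.760 mg/L.
DO = 9.02 − 1.760 = 7.260 mg/L.

DO ≈ 7.26 mg/L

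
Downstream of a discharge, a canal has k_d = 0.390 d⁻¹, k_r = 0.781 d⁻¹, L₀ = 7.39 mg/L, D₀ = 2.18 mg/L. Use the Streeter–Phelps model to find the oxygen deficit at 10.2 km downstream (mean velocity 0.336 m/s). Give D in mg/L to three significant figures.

D ≈ 2.48 mg/L

Travel time t = x/v = 10.2 km / (0.336 m/s) = 10200 m / 0.336 m/s = 30360 s = 0.3514 d.
k_d L₀/(k_r−k_d) = 0.390×7.39/(0.781−0.390) = 2.882/0.3910 = 7.371 mg/L.
e^(−k_d t) = e^(−0.390×0.3514) = 0.8719; e^(−k_r t) = e^(−0.781×0.3514) = 0.7600.
D = 7.371 × (0.8719 − 0.7600) + 2.18 × 0.7600 = 0.8250 + 1.657 = 2.482 mg/L.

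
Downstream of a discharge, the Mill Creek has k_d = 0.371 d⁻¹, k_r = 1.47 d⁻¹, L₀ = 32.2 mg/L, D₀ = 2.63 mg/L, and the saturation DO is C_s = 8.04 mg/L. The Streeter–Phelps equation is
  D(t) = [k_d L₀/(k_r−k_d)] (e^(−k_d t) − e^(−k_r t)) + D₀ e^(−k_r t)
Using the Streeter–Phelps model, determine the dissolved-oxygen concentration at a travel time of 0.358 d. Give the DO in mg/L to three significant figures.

k_d L₀/(k_r−k_d) = 0.371×32.2/(1.47−0.371) = 11.95/1.099 = 10.87 mg/L.
e^(−k_d t) = e^(−0.371×0.3580) = 0.8756; e^(−k_r t) = e^(−1.47×0.3580) = 0.5908.
D = 10.87 × (0.8756 − 0.5908) + 2.63 × 0.5908 = 3.096 + 1.554 = 4.650 mg/L.
DO = C_s − D = 8.04 − 4.650 = 3.390 mg/L.

DO ≈ 3.39 mg/L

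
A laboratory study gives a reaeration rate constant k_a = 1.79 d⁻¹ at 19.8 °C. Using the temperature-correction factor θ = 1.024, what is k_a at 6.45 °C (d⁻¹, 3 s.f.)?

k_a ≈ 1.30 d⁻¹

k_a(T₂) = k_a(T₁) · θ^(T₂−T₁) = 1.79 × 1.024^(6.45−19.8)
= 1.79 × 1.024^-13.4 = 1.79 × 0.7286 = 1.304 d⁻¹.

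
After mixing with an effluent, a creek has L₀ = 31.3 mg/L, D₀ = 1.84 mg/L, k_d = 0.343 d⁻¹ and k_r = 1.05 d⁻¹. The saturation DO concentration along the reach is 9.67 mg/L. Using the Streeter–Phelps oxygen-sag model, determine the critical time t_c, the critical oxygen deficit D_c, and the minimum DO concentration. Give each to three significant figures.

At the critical point dD/dt = 0, so k_d L₀ e^(−k_d t) = k_r D. Substituting D(t) from the Streeter–Phelps equation and solving for t gives
t_c = ln[(k_r/k_d)(1 − D₀(k_r−k_d)/(k_d L₀))] / (k_r−k_d).
Here k_r−k_d = 0.7070 d⁻¹ and 1 − D₀(k_r−k_d)/(k_d L₀) = 1 − 1.84×0.7070/(0.343×31.3) = 0.8788, so
t_c = ln(3.061 × 0.8788) / 0.7070 = 0.9897 / 0.7070 = 1.400 d.
D_c = (k_d/k_r) L₀ e^(−k_d t_c) = (0.343/1.05) × 31.3 × e^(−0.343×1.400) = 0.3267 × 31.3 × 0.6187 = 6.326 mg/L.
Minimum DO = C_s − D_c = 9.67 − 6.326 = 3.344 mg/L.

t_c ≈ 1.40 d; D_c ≈ 6.33 mg/L; min DO ≈ 3.34 mg/L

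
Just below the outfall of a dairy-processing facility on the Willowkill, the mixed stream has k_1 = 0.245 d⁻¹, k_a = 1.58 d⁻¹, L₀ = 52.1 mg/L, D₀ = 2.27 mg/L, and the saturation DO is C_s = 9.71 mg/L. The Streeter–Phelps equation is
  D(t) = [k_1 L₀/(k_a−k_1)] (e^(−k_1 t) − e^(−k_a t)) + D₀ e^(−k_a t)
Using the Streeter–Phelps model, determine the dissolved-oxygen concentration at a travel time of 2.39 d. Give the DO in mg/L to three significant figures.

DO ≈ 4.55 mg/L

k_1 L₀/(k_a−k_1) = 0.245×52.1/(1.58−0.245) = 12.76/1.335 = 9.561 mg/L.
e^(−k_1 t) = e^(−0.245×2.390) = 0.5568; e^(−k_a t) = e^(−1.58×2.390) = 0.02291.
D = 9.561 × (0.5568 − 0.02291) + 2.27 × 0.02291 = 5.105 + 0.05200 = 5.157 mg/L.
DO = C_s − D = 9.71 − 5.157 = 4.553 mg/L.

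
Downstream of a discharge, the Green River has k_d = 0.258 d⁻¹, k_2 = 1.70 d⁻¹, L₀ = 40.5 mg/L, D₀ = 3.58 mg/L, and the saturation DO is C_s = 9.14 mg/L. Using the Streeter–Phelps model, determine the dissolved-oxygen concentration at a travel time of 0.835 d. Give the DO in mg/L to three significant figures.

DO ≈ 4.18 mg/L

k_d L₀/(k_2−k_d) = 0.258×40.5/(1.70−0.258) = 10.45/1.442 = 7.246 mg/L.
e^(−k_d t) = e^(−0.258×0.8350) = 0.8062; e^(−k_2 t) = e^(−1.70×0.8350) = 0.2418.
D = 7.246 × (0.8062 − 0.2418) + 3.58 × 0.2418 = 4.089 + 0.8658 = 4.955 mg/L.
DO = C_s − D = 9.14 − 4.955 = 4.185 mg/L.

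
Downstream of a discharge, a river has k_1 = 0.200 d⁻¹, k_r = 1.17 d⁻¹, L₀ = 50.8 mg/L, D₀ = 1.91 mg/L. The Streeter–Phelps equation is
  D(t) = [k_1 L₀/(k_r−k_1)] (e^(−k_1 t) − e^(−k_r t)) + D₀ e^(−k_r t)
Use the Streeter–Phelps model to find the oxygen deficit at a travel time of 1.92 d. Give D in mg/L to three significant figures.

D ≈ 6.23 mg/L

k_1 L₀/(k_r−k_1) = 0.200×50.8/(1.17−0.200) = 10.16/0.9700 = 10.47 mg/L.
e^(−k_1 t) = e^(−0.200×1.920) = 0.6811; e^(−k_r t) = e^(−1.17×1.920) = 0.1058.
D = 10.47 × (0.6811 − 0.1058) + 1.91 × 0.1058 = 6.026 + 0.2020 = 6.228 mg/L.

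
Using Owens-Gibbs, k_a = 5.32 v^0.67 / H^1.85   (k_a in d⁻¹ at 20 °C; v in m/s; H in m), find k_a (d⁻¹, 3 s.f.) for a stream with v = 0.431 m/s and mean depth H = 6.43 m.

k_a = 5.32 × 0.431^0.67 / 6.43^1.85 = 5.32 × 0.5690 / 31.27 = 0.09679 d⁻¹.

k_a ≈ 0.0968 d⁻¹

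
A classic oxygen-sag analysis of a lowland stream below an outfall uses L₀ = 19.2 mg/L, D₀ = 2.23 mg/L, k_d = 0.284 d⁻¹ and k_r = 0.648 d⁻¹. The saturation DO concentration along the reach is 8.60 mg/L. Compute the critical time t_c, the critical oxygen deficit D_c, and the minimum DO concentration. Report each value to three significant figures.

t_c = [1/(k_r−k_d)] ln[(k_r/k_d)(1 − D₀(k_r−k_d)/(k_d L₀))]
= [1/(0.648−0.284)] ln[(0.648/0.284)(1 − 2.23×0.3640/(0.284×19.2))]
= (1/0.3640) ln[2.282 × 0.8511] = 2.747 × ln(1.942) = 2.747 × 0.6637 = 1.823 d.
L(t_c) = L₀ e^(−k_d t_c) = 19.2 × 0.5958 = 11.44 mg/L, and at the critical point k_r D_c = k_d L, so D_c = (0.284/0.648) × 11.44 = 5.014 mg/L.
Minimum DO = C_s − D_c = 8.60 − 5.014 = 3.586 mg/L.

t_c ≈ 1.82 d; D_c ≈ 5.01 mg/L; min DO ≈ 3.59 mg/L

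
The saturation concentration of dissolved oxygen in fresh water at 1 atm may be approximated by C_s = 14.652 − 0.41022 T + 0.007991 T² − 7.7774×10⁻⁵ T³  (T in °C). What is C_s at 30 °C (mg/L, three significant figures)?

C_s ≈ 7.44 mg/L

C_s = 14.652 − 0.41022×30 + 0.007991×30² − 7.7774×10⁻⁵×30³ = 7.437 mg/L.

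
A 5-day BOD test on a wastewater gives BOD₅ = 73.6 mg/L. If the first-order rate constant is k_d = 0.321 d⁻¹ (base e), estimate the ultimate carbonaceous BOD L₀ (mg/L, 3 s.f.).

L₀ ≈ 92.1 mg/L

BOD₅ = L₀(1 − e^(−5k_d)) ⇒ L₀ = BOD₅ / (1 − e^(−5×0.321))
= 73.6 / (1 − 0.2009) = 73.6 / 0.7991 = 92.10 mg/L.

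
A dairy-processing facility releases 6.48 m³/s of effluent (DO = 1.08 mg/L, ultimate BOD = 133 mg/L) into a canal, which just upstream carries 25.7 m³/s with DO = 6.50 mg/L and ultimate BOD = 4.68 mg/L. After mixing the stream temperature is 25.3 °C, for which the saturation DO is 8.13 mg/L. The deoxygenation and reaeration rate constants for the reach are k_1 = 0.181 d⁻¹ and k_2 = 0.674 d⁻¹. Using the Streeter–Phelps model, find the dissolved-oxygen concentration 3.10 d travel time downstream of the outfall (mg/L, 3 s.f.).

Mixed DO = (25.7×6.50 + 6.48×1.08)/(25.7+6.48) = 174.0/32.18 = 5.409 mg/L.
Mixed L₀ = (25.7×4.68 + 6.48×133)/(32.18) = 982.1/32.18 = 30.52 mg/L.
Initial deficit D₀ = C_s − DO₀ = 8.13 − 5.409 = 2.721 mg/L.
D(3.10) = [0.181×30.52/(0.674−0.181)](e^(−0.181×3.10) − e^(−0.674×3.10)) + 2.721 e^(−0.674×3.10)
= 11.20 × (0.5706 − 0.1238) + 2.721 × 0.1238 = 5.343 mg/L.
DO = 8.13 − 5.343 = 2.787 mg/L.

DO ≈ 2.79 mg/L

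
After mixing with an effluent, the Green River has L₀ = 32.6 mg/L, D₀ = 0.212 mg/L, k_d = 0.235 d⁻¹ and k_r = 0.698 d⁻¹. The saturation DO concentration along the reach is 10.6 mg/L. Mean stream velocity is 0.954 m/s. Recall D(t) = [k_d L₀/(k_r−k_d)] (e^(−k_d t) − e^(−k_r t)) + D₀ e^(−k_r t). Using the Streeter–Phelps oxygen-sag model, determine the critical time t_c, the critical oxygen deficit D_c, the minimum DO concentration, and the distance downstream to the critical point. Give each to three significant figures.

t_c = [1/(k_r−k_d)] ln[(k_r/k_d)(1 − D₀(k_r−k_d)/(k_d L₀))]
= [1/(0.698−0.235)] ln[(0.698/0.235)(1 − 0.212×0.4630/(0.235×32.6))]
= (1/0.4630) ln[2.970 × 0.9872] = 2.160 × ln(2.932) = 2.160 × 1.076 = 2.323 d.
L(t_c) = L₀ e^(−k_d t_c) = 32.6 × 0.5793 = 18.88 mg/L, and at the critical point k_r D_c = k_d L, so D_c = (0.235/0.698) × 18.88 = 6.358 mg/L.
Minimum DO = C_s − D_c = 10.6 − 6.358 = 4.242 mg/L.
x_c = v t_c = 0.954 m/s × 2.323 d × 86400 s/d = 191500 m ≈ 192 km.

t_c ≈ 2.32 d; D_c ≈ 6.36 mg/L; min DO ≈ 4.24 mg/L; x_c ≈ 192 km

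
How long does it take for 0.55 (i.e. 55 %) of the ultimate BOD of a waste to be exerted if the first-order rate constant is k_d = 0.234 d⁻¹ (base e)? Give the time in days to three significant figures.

t ≈ 3.41 d

y/L₀ = 1 − e^(−k_d t) = 0.55 ⇒ e^(−k_d t) = 0.450
t = −ln(0.450) / 0.234 = 0.7985 / 0.234 = 3.412 d.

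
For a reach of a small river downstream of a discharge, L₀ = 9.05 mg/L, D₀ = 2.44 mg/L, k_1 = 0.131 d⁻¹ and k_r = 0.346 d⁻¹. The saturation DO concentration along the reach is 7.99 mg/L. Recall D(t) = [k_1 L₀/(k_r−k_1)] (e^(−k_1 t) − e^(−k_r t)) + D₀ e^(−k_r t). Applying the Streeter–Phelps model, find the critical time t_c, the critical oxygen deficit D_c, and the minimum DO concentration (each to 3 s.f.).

t_c ≈ 1.80 d; D_c ≈ 2.71 mg/L; min DO ≈ 5.28 mg/L

At the critical point dD/dt = 0, so k_1 L₀ e^(−k_1 t) = k_r D. Substituting D(t) from the Streeter–Phelps equation and solving for t gives
t_c = ln[(k_r/k_1)(1 − D₀(k_r−k_1)/(k_1 L₀))] / (k_r−k_1).
Here k_r−k_1 = 0.2150 d⁻¹ and 1 − D₀(k_r−k_1)/(k_1 L₀) = 1 − 2.44×0.2150/(0.131×9.05) = 0.5575, so
t_c = ln(2.641 × 0.5575) / 0.2150 = 0.3870 / 0.2150 = 1.800 d.
L(t_c) = L₀ e^(−k_1 t_c) = 9.05 × 0.7900 = 7.149 mg/L, and at the critical point k_r D_c = k_1 L, so D_c = (0.131/0.346) × 7.149 = 2.707 mg/L.
Minimum DO = C_s − D_c = 7.99 − 2.707 = 5.283 mg/L.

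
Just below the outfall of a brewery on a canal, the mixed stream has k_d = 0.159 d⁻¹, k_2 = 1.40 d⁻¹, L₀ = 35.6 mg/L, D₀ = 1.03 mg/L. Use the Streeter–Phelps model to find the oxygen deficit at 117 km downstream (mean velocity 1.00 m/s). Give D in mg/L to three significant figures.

D ≈ 3.15 mg/L

Travel time t = x/v = 117 km / (1.00 m/s) = 117000 m / 1.00 m/s = 117000 s = 1.354 d.
k_d L₀/(k_2−k_d) = 0.159×35.6/(1.40−0.159) = 5.660/1.241 = 4.561 mg/L.
e^(−k_d t) = e^(−0.159×1.354) = 0.8063; e^(−k_2 t) = e^(−1.40×1.354) = 0.1502.
D = 4.561 × (0.8063 − 0.1502) + 1.03 × 0.1502 = 2.993 + 0.1547 = 3.147 mg/L.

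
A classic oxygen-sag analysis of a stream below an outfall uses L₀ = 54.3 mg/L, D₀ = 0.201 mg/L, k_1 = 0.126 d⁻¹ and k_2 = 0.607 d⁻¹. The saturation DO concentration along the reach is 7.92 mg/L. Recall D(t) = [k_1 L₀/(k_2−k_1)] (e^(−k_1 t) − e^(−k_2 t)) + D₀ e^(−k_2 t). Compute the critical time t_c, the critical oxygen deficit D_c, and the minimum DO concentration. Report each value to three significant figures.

t_c ≈ 3.24 d; D_c ≈ 7.49 mg/L; min DO ≈ 0.426 mg/L

t_c = [1/(k_2−k_1)] ln[(k_2/k_1)(1 − D₀(k_2−k_1)/(k_1 L₀))]
= [1/(0.607−0.126)] ln[(0.607/0.126)(1 − 0.201×0.4810/(0.126×54.3))]
= (1/0.4810) ln[4.817 × 0.9859] = 2.079 × ln(4.749) = 2.079 × 1.558 = 3.239 d.
D_c = (k_1/k_2) L₀ e^(−k_1 t_c) = (0.126/0.607) × 54.3 × e^(−0.126×3.239) = 0.2076 × 54.3 × 0.6649 = 7.494 mg/L.
Minimum DO = C_s − D_c = 7.92 − 7.494 = 0.4257 mg/L.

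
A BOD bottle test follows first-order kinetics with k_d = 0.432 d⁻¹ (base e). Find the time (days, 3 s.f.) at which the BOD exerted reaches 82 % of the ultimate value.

t ≈ 3.97 d

y/L₀ = 1 − e^(−k_d t) = 0.82 ⇒ e^(−k_d t) = 0.180
t = −ln(0.180) / 0.432 = 1.715 / 0.432 = 3.969 d.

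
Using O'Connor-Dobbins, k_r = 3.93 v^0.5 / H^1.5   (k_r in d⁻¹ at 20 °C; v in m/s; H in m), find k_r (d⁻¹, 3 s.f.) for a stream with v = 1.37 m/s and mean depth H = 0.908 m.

k_r ≈ 5.32 d⁻¹

k_r = 3.93 × 1.37^0.5 / 0.908^1.5 = 3.93 × 1.170 / 0.8652 = 5.316 d⁻¹.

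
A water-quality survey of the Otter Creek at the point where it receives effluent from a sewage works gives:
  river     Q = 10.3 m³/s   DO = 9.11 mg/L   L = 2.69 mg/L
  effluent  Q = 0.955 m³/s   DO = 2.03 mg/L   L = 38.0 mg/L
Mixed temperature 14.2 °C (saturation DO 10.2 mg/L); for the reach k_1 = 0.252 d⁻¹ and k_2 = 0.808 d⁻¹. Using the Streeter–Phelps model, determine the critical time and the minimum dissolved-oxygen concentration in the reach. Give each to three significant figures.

Mixed DO = (10.3×9.11 + 0.955×2.03)/(10.3+0.955) = 95.77/11.26 = 8.509 mg/L.
Mixed L₀ = (10.3×2.69 + 0.955×38.0)/(11.26) = 64.00/11.26 = 5.686 mg/L.
Initial deficit D₀ = C_s − DO₀ = 10.2 − 8.509 = 1.691 mg/L.
t_c = (1/0.5560) ln[(0.808/0.252)(1 − 1.691×0.5560/(0.252×5.686))] = 1.799 × ln(1.103) = 0.1760 d.
D_c = (0.252/0.808) × 5.686 × e^(−0.252×0.1760) = 0.3119 × 5.686 × 0.9566 = 1.696 mg/L.
Minimum DO = 10.2 − 1.696 = 8.504 mg/L.

t_c ≈ 0.176 d; minimum DO ≈ 8.50 mg/L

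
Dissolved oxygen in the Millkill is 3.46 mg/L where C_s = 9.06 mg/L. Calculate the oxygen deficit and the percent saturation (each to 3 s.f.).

D = C_s − C = 9.06 − 3.46 = 5.60 mg/L.
% saturation = 3.46/9.06 × 100 = 38.2 %.

D ≈ 5.60 mg/L; 38.2 % saturation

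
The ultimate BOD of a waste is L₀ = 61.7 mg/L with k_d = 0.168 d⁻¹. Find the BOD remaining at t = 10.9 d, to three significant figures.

L ≈ 9.89 mg/L

L_t = L₀ e^(−k_d t) = 61.7 × e^(−0.168×10.9) = 61.7 × 0.1602 = 9.886 mg/L.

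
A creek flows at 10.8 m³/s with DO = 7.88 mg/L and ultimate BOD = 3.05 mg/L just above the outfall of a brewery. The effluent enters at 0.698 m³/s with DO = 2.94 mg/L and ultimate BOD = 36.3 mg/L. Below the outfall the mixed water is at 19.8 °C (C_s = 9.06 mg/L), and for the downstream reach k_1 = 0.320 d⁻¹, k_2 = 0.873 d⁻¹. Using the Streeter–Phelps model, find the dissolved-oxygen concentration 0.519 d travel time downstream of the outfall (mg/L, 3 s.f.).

DO ≈ 7.50 mg/L

Mixed DO = (10.8×7.88 + 0.698×2.94)/(10.8+0.698) = 87.16/11.50 = 7.580 mg/L.
Mixed L₀ = (10.8×3.05 + 0.698×36.3)/(11.50) = 58.28/11.50 = 5.068 mg/L.
Initial deficit D₀ = C_s − DO₀ = 9.06 − 7.580 = 1.480 mg/L.
D(0.519) = [0.320×5.068/(0.873−0.320)](e^(−0.320×0.519) − e^(−0.873×0.519)) + 1.480 e^(−0.873×0.519)
= 2.933 × (0.8470 − 0.6357) + 1.480 × 0.6357 = 1.560 mg/L.
DO = 9.06 − 1.560 = 7.500 mg/L.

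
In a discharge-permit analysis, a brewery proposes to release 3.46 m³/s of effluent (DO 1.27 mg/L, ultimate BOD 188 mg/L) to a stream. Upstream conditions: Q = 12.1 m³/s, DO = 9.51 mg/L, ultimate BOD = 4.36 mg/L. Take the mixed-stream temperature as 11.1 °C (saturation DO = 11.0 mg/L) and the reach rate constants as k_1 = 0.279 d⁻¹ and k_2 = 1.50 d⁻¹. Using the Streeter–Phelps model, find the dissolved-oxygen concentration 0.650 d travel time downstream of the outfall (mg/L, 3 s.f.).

DO ≈ 5.03 mg/L

Mixed DO = (12.1×9.51 + 3.46×1.27)/(12.1+3.46) = 119.5/15.56 = 7.678 mg/L.
Mixed L₀ = (12.1×4.36 + 3.46×188)/(15.56) = 703.2/15.56 = 45.20 mg/L.
Initial deficit D₀ = C_s − DO₀ = 11.0 − 7.678 = 3.322 mg/L.
D(0.650) = [0.279×45.20/(1.50−0.279)](e^(−0.279×0.650) − e^(−1.50×0.650)) + 3.322 e^(−1.50×0.650)
= 10.33 × (0.8341 − 0.3772) + 3.322 × 0.3772 = 5.972 mg/L.
DO = 11.0 − 5.972 = 5.028 mg/L.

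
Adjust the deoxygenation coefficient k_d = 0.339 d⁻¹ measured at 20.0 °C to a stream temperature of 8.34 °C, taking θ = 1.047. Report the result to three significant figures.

k_d ≈ 0.198 d⁻¹

k_d(T₂) = k_d(T₁) · θ^(T₂−T₁) = 0.339 × 1.047^(8.34−20.0)
= 0.339 × 1.047^-11.7 = 0.339 × 0.5854 = 0.1984 d⁻¹.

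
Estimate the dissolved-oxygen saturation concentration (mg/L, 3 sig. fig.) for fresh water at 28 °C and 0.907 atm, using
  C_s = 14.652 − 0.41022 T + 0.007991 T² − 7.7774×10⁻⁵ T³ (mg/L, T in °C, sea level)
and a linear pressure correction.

At sea level: C_s = 14.652 − 0.41022×28 + 0.007991×28² − 7.7774×10⁻⁵×28³ = 7.723 mg/L.
Pressure correction: C_s' = 7.723 × 0.907 = 7.005 mg/L.

C_s ≈ 7.01 mg/L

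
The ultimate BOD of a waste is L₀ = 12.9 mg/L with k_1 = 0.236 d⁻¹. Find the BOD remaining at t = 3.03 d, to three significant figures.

L ≈ 6.31 mg/L

L_t = L₀ e^(−k_1 t) = 12.9 × e^(−0.236×3.03) = 12.9 × 0.4892 = 6.310 mg/L.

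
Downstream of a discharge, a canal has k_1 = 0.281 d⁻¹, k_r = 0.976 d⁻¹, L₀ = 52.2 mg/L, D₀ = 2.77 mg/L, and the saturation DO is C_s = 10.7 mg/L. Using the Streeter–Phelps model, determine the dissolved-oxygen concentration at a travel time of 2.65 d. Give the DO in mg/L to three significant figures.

DO ≈ 2.06 mg/L

k_1 L₀/(k_r−k_1) = 0.281×52.2/(0.976−0.281) = 14.67/0.6950 = 21.11 mg/L.
e^(−k_1 t) = e^(−0.281×2.650) = 0.4749; e^(−k_r t) = e^(−0.976×2.650) = 0.07529.
D = 21.11 × (0.4749 − 0.07529) + 2.77 × 0.07529 = 8.434 + 0.2086 = 8.642 mg/L.
DO = C_s − D = 10.7 − 8.642 = 2.058 mg/L.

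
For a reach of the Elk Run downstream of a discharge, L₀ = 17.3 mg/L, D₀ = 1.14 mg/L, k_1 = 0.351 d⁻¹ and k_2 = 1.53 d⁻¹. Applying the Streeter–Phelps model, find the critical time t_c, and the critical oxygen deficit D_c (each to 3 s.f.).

t_c ≈ 1.04 d; D_c ≈ 2.76 mg/L

At the critical point dD/dt = 0, so k_1 L₀ e^(−k_1 t) = k_2 D. Substituting D(t) from the Streeter–Phelps equation and solving for t gives
t_c = ln[(k_2/k_1)(1 − D₀(k_2−k_1)/(k_1 L₀))] / (k_2−k_1).
Here k_2−k_1 = 1.179 d⁻¹ and 1 − D₀(k_2−k_1)/(k_1 L₀) = 1 − 1.14×1.179/(0.351×17.3) = 0.7787, so
t_c = ln(4.359 × 0.7787) / 1.179 = 1.222 / 1.179 = 1.037 d.
L(t_c) = L₀ e^(−k_1 t_c) = 17.3 × 0.6950 = 12.02 mg/L, and at the critical point k_2 D_c = k_1 L, so D_c = (0.351/1.53) × 12.02 = 2.758 mg/L.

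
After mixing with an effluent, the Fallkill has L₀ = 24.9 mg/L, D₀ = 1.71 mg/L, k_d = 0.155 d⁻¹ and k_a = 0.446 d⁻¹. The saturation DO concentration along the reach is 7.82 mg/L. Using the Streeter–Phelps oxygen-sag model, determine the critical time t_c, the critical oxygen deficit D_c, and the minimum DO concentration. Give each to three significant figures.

At the critical point dD/dt = 0, so k_d L₀ e^(−k_d t) = k_a D. Substituting D(t) from the Streeter–Phelps equation and solving for t gives
t_c = ln[(k_a/k_d)(1 − D₀(k_a−k_d)/(k_d L₀))] / (k_a−k_d).
Here k_a−k_d = 0.2910 d⁻¹ and 1 − D₀(k_a−k_d)/(k_d L₀) = 1 − 1.71×0.2910/(0.155×24.9) = 0.8711, so
t_c = ln(2.877 × 0.8711) / 0.2910 = 0.9189 / 0.2910 = 3.158 d.
D_c = (k_d/k_a) L₀ e^(−k_d t_c) = (0.155/0.446) × 24.9 × e^(−0.155×3.158) = 0.3475 × 24.9 × 0.6130 = 5.304 mg/L.
Minimum DO = C_s − D_c = 7.82 − 5.304 = 2.516 mg/L.

t_c ≈ 3.16 d; D_c ≈ 5.30 mg/L; min DO ≈ 2.52 mg/L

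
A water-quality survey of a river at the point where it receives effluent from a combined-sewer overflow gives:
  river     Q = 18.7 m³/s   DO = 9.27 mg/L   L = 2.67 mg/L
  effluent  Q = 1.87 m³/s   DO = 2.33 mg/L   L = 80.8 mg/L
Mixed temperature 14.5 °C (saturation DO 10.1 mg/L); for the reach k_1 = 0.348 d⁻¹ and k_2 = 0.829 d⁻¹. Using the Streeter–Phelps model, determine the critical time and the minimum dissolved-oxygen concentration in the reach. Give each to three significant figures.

Mixed DO = (18.7×9.27 + 1.87×2.33)/(18.7+1.87) = 177.7/20.57 = 8.639 mg/L.
Mixed L₀ = (18.7×2.67 + 1.87×80.8)/(20.57) = 201.0/20.57 = 9.773 mg/L.
Initial deficit D₀ = C_s − DO₀ = 10.1 − 8.639 = 1.461 mg/L.
t_c = (1/0.4810) ln[(0.829/0.348)(1 − 1.461×0.4810/(0.348×9.773))] = 2.079 × ln(1.890) = 1.323 d.
D_c = (0.348/0.829) × 9.773 × e^(−0.348×1.323) = 0.4198 × 9.773 × 0.6309 = 2.588 mg/L.
Minimum DO = 10.1 − 2.588 = 7.512 mg/L.

t_c ≈ 1.32 d; minimum DO ≈ 7.51 mg/L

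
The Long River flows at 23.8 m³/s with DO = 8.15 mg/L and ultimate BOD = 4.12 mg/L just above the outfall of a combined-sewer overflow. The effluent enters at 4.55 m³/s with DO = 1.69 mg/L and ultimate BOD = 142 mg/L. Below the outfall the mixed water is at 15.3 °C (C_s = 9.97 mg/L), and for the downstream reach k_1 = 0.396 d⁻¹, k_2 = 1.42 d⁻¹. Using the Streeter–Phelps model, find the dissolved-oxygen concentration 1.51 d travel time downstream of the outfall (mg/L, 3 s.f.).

Mixed DO = (23.8×8.15 + 4.55×1.69)/(23.8+4.55) = 201.7/28.35 = 7.113 mg/L.
Mixed L₀ = (23.8×4.12 + 4.55×142)/(28.35) = 744.2/28.35 = 26.25 mg/L.
Initial deficit D₀ = C_s − DO₀ = 9.97 − 7.113 = 2.857 mg/L.
D(1.51) = [0.396×26.25/(1.42−0.396)](e^(−0.396×1.51) − e^(−1.42×1.51)) + 2.857 e^(−1.42×1.51)
= 10.15 × (0.5499 − 0.1172) + 2.857 × 0.1172 = 4.728 mg/L.
DO = 9.97 − 4.728 = 5.242 mg/L.

DO ≈ 5.24 mg/L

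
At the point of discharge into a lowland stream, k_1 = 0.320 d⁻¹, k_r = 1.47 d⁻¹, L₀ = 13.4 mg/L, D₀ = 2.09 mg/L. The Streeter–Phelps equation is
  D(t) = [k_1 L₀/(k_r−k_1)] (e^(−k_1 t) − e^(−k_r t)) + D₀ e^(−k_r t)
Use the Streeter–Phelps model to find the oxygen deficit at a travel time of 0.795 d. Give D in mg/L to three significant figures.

D ≈ 2.38 mg/L

k_1 L₀/(k_r−k_1) = 0.320×13.4/(1.47−0.320) = 4.288/1.150 = 3.729 mg/L.
e^(−k_1 t) = e^(−0.320×0.7950) = 0.7754; e^(−k_r t) = e^(−1.47×0.7950) = 0.3108.
D = 3.729 × (0.7754 − 0.3108) + 2.09 × 0.3108 = 1.732 + 0.6495 = 2.382 mg/L.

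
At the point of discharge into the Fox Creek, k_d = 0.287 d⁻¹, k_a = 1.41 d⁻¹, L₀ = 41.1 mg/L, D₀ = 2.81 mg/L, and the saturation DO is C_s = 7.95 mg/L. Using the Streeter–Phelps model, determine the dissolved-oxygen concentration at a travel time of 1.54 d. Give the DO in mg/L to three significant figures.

DO ≈ 2.08 mg/L

k_d L₀/(k_a−k_d) = 0.287×41.1/(1.41−0.287) = 11.80/1.123 = 10.50 mg/L.
e^(−k_d t) = e^(−0.287×1.540) = 0.6428; e^(−k_a t) = e^(−1.41×1.540) = 0.1140.
D = 10.50 × (0.6428 − 0.1140) + 2.81 × 0.1140 = 5.554 + 0.3204 = 5.874 mg/L.
DO = C_s − D = 7.95 − 5.874 = 2.076 mg/L.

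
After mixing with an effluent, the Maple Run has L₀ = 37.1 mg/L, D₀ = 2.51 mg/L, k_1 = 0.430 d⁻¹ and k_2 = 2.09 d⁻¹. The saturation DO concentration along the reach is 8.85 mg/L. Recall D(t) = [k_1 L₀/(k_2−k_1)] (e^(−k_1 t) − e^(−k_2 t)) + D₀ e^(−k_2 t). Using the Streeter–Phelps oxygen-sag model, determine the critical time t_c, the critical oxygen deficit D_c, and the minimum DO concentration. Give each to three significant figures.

t_c ≈ 0.770 d; D_c ≈ 5.48 mg/L; min DO ≈ 3.37 mg/L

t_c = [1/(k_2−k_1)] ln[(k_2/k_1)(1 − D₀(k_2−k_1)/(k_1 L₀))]
= [1/(2.09−0.430)] ln[(2.09/0.430)(1 − 2.51×1.660/(0.430×37.1))]
= (1/1.660) ln[4.860 × 0.7388] = 0.6024 × ln(3.591) = 0.6024 × 1.278 = 0.7701 d.
L(t_c) = L₀ e^(−k_1 t_c) = 37.1 × 0.7181 = 26.64 mg/L, and at the critical point k_2 D_c = k_1 L, so D_c = (0.430/2.09) × 26.64 = 5.481 mg/L.
Minimum DO = C_s − D_c = 8.85 − 5.481 = 3.369 mg/L.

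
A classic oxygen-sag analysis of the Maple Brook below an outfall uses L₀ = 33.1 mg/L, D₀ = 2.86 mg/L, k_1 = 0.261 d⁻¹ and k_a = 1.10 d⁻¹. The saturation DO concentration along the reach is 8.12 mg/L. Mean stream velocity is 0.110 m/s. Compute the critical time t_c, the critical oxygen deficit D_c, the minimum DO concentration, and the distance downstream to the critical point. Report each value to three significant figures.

t_c ≈ 1.33 d; D_c ≈ 5.56 mg/L; min DO ≈ 2.56 mg/L; x_c ≈ 12.6 km

t_c = [1/(k_a−k_1)] ln[(k_a/k_1)(1 − D₀(k_a−k_1)/(k_1 L₀))]
= [1/(1.10−0.261)] ln[(1.10/0.261)(1 − 2.86×0.8390/(0.261×33.1))]
= (1/0.8390) ln[4.215 × 0.7222] = 1.192 × ln(3.044) = 1.192 × 1.113 = 1.327 d.
L(t_c) = L₀ e^(−k_1 t_c) = 33.1 × 0.7073 = 23.41 mg/L, and at the critical point k_a D_c = k_1 L, so D_c = (0.261/1.10) × 23.41 = 5.555 mg/L.
Minimum DO = C_s − D_c = 8.12 − 5.555 = 2.565 mg/L.
x_c = v t_c = 0.110 m/s × 1.327 d × 86400 s/d = 12610 m ≈ 12.6 km.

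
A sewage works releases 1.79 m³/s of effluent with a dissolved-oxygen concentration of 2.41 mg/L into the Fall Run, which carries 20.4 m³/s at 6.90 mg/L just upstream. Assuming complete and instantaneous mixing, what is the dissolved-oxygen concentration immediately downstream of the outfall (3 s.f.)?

Flow-weighted mixing: C = (Q_r C_r + Q_w C_w)/(Q_r + Q_w)
= (20.4×6.90 + 1.79×2.41)/(20.4 + 1.79) = 145.1/22.19 = 6.538 mg/L.

6.54 mg/L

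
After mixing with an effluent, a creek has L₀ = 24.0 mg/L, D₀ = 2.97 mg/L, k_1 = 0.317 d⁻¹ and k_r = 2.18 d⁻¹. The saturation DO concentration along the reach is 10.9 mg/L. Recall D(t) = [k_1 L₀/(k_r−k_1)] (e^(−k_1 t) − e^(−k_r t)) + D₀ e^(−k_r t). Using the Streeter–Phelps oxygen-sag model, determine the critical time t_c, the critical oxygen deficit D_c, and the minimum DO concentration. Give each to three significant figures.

t_c ≈ 0.338 d; D_c ≈ 3.14 mg/L; min DO ≈ 7.76 mg/L

With k_r/k_1 = 6.877 and 1 − D₀(k_r−k_1)/(k_1 L₀) = 0.2727,
t_c = ln(6.877 × 0.2727) / (2.18 − 0.317) = ln(1.876) / 1.863 = 0.6289/1.863 = 0.3376 d.
L(t_c) = L₀ e^(−k_1 t_c) = 24.0 × 0.8985 = 21.56 mg/L, and at the critical point k_r D_c = k_1 L, so D_c = (0.317/2.18) × 21.56 = 3.136 mg/L.
Minimum DO = C_s − D_c = 10.9 − 3.136 = 7.764 mg/L.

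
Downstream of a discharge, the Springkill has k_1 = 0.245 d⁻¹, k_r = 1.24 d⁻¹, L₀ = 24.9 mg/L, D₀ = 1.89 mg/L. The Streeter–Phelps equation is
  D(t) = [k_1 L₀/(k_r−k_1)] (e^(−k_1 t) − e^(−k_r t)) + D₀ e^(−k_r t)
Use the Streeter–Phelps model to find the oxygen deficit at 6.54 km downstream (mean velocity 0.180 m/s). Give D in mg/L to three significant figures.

D ≈ 3.01 mg/L

Travel time t = x/v = 6.54 km / (0.180 m/s) = 6540 m / 0.180 m/s = 36330 s = 0.4205 d.
k_1 L₀/(k_r−k_1) = 0.245×24.9/(1.24−0.245) = 6.100/0.9950 = 6.131 mg/L.
e^(−k_1 t) = e^(−0.245×0.4205) = 0.9021; e^(−k_r t) = e^(−1.24×0.4205) = 0.5937.
D = 6.131 × (0.9021 − 0.5937) + 1.89 × 0.5937 = 1.891 + 1.122 = 3.013 mg/L.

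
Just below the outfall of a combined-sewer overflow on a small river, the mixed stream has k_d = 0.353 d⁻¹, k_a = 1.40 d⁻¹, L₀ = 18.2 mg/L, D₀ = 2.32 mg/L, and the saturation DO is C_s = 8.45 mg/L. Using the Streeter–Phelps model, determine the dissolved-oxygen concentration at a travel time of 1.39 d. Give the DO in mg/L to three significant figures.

DO ≈ 5.24 mg/L

k_d L₀/(k_a−k_d) = 0.353×18.2/(1.40−0.353) = 6.425/1.047 = 6.136 mg/L.
e^(−k_d t) = e^(−0.353×1.390) = 0.6122; e^(−k_a t) = e^(−1.40×1.390) = 0.1428.
D = 6.136 × (0.6122 − 0.1428) + 2.32 × 0.1428 = 2.880 + 0.3314 = 3.212 mg/L.
DO = C_s − D = 8.45 − 3.212 = 5.238 mg/L.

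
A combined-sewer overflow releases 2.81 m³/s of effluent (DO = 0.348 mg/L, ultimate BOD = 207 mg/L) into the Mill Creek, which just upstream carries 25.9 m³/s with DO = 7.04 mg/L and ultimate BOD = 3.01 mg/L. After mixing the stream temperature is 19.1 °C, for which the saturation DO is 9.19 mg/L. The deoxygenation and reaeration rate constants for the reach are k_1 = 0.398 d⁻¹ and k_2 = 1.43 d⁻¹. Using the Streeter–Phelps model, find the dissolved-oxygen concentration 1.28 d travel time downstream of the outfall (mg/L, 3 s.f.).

DO ≈ 4.84 mg/L

Mixed DO = (25.9×7.04 + 2.81×0.348)/(25.9+2.81) = 183.3/28.71 = 6.385 mg/L.
Mixed L₀ = (25.9×3.01 + 2.81×207)/(28.71) = 659.6/28.71 = 22.98 mg/L.
Initial deficit D₀ = C_s − DO₀ = 9.19 − 6.385 = 2.805 mg/L.
D(1.28) = [0.398×22.98/(1.43−0.398)](e^(−0.398×1.28) − e^(−1.43×1.28)) + 2.805 e^(−1.43×1.28)
= 8.861 × (0.6008 − 0.1603) + 2.805 × 0.1603 = 4.353 mg/L.
DO = 9.19 − 4.353 = 4.837 mg/L.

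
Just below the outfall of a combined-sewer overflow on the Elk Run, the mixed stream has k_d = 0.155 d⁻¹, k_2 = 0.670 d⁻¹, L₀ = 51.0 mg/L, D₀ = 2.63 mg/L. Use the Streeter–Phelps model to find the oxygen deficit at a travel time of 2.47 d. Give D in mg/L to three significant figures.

k_d L₀/(k_2−k_d) = 0.155×51.0/(0.670−0.155) = 7.905/0.5150 = 15.35 mg/L.
e^(−k_d t) = e^(−0.155×2.470) = 0.6819; e^(−k_2 t) = e^(−0.670×2.470) = 0.1911.
D = 15.35 × (0.6819 − 0.1911) + 2.63 × 0.1911 = 7.534 + 0.5026 = 8.036 mg/L.

D ≈ 8.04 mg/L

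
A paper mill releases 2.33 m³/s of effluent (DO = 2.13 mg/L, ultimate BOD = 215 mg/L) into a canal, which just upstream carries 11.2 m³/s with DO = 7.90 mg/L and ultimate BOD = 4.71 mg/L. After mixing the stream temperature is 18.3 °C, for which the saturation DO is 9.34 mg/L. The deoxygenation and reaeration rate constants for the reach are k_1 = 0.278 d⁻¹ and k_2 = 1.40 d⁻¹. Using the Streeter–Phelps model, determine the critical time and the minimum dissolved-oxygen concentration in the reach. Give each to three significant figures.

t_c ≈ 1.20 d; minimum DO ≈ 3.51 mg/L

Mixed DO = (11.2×7.90 + 2.33×2.13)/(11.2+2.33) = 93.44/13.53 = 6.906 mg/L.
Mixed L₀ = (11.2×4.71 + 2.33×215)/(13.53) = 553.7/13.53 = 40.92 mg/L.
Initial deficit D₀ = C_s − DO₀ = 9.34 − 6.906 = 2.434 mg/L.
t_c = (1/1.122) ln[(1.40/0.278)(1 − 2.434×1.122/(0.278×40.92))] = 0.8913 × ln(3.827) = 1.196 d.
D_c = (0.278/1.40) × 40.92 × e^(−0.278×1.196) = 0.1986 × 40.92 × 0.7171 = 5.827 mg/L.
Minimum DO = 9.34 − 5.827 = 3.513 mg/L.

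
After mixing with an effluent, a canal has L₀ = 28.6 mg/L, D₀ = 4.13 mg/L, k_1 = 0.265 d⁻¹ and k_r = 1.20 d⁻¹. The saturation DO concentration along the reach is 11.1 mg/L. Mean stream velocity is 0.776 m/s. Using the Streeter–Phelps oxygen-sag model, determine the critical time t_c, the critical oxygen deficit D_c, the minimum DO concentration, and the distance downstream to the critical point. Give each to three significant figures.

At the critical point dD/dt = 0, so k_1 L₀ e^(−k_1 t) = k_r D. Substituting D(t) from the Streeter–Phelps equation and solving for t gives
t_c = ln[(k_r/k_1)(1 − D₀(k_r−k_1)/(k_1 L₀))] / (k_r−k_1).
Here k_r−k_1 = 0.9350 d⁻¹ and 1 − D₀(k_r−k_1)/(k_1 L₀) = 1 − 4.13×0.9350/(0.265×28.6) = 0.4905, so
t_c = ln(4.528 × 0.4905) / 0.9350 = 0.7980 / 0.9350 = 0.8535 d.
L(t_c) = L₀ e^(−k_1 t_c) = 28.6 × 0.7976 = 22.81 mg/L, and at the critical point k_r D_c = k_1 L, so D_c = (0.265/1.20) × 22.81 = 5.037 mg/L.
Minimum DO = C_s − D_c = 11.1 − 5.037 = 6.063 mg/L.
x_c = v t_c = 0.776 m/s × 0.8535 d × 86400 s/d = 57220 m ≈ 57.2 km.

t_c ≈ 0.853 d; D_c ≈ 5.04 mg/L; min DO ≈ 6.06 mg/L; x_c ≈ 57.2 km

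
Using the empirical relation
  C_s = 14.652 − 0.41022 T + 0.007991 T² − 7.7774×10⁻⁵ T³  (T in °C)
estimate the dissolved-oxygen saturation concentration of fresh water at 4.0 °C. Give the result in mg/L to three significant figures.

C_s ≈ 13.1 mg/L

C_s = 14.652 − 0.41022×4.0 + 0.007991×4.0² − 7.7774×10⁻⁵×4.0³ = 13.13 mg/L.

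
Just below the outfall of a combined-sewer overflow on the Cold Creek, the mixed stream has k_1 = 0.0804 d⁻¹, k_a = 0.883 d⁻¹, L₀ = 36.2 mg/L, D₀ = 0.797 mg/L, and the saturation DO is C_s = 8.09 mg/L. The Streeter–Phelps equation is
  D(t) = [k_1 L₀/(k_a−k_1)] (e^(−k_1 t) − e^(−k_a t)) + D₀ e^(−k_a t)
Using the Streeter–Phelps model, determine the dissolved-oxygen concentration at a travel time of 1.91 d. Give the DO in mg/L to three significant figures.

DO ≈ 5.50 mg/L

k_1 L₀/(k_a−k_1) = 0.0804×36.2/(0.883−0.0804) = 2.910/0.8026 = 3.626 mg/L.
e^(−k_1 t) = e^(−0.0804×1.910) = 0.8576; e^(−k_a t) = e^(−0.883×1.910) = 0.1852.
D = 3.626 × (0.8576 − 0.1852) + 0.797 × 0.1852 = 2.439 + 0.1476 = 2.586 mg/L.
DO = C_s − D = 8.09 − 2.586 = 5.504 mg/L.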